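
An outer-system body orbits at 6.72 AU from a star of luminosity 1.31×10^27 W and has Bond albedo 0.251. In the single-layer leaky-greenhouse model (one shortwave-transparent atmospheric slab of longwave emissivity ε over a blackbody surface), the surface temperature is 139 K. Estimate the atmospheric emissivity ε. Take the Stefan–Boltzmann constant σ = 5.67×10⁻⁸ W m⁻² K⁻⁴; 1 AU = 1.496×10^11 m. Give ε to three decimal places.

0.175

Orbital distance: d = 6.72 AU = 1.005×10^12 m.
Flux at the orbit: S = L/(4πd²) = 1.31×10^27/(4π·(1.01×10^12)²) = 103.1 W m⁻².
Effective temperature: T_e = [S(1−α)/(4σ)]^(1/4) = 135.9 K.
T_s⁴ = T_e⁴·2/(2−ε) → ε = 2 − 2(T_e/T_s)⁴ = 2 − 2·(135.9/139)⁴ = 0.1750.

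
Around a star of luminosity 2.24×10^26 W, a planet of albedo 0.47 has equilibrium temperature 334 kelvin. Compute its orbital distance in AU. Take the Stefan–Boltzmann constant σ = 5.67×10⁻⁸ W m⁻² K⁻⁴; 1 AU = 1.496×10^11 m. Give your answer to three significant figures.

Energy balance gives S = 4σT⁴/(1−α) = 5325 W m⁻².
Then d = [L/(4πS)]^(1/2) = 5.786×10^10 m, i.e. 0.3867 AU.

0.387 AU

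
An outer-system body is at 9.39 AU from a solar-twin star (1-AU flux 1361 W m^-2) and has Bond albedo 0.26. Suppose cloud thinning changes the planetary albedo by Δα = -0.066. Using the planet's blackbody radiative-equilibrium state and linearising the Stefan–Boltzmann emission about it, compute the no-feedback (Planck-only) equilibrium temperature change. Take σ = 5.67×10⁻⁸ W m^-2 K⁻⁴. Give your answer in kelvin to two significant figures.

1.9 K

Irradiance scales as 1/d², so S = 1361 W m^-2 × (1/9.39)² = 15.44 W m^-2.
Unperturbed T_e = [15.44·(1−0.26)/(4σ)]^¼ = 84.24 K.
ΔF = −(S/4)Δα = −(15.44/4)×(-0.066) = 0.2547 W m^-2.
The Planck feedback parameter is 4σT_e³ = 0.1356 W m^-2/K.
ΔT₀ = ΔF/λ_P = 0.2547/0.1356 = 1.88 K.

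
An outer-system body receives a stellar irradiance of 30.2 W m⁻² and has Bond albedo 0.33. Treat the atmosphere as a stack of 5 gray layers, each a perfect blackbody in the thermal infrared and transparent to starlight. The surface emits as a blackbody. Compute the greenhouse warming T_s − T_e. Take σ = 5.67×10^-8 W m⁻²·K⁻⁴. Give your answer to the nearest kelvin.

Top-of-atmosphere balance: σT_e⁴ = S(1−α)/4 = 5.058 W m⁻² → T_e = 97.19 K.
T_s = (N+1)^(1/4)·T_e = 152.1 K.
Warming: T_s − T_e = 54.92 K.

55 K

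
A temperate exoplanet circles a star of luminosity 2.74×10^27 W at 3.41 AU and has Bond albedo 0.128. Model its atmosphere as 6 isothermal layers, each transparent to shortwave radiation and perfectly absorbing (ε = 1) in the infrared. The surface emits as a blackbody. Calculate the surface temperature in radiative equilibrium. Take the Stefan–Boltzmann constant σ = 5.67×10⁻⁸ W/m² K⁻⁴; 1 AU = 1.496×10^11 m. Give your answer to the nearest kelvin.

388 kelvin

Orbital distance: d = 3.41 AU = 5.101×10^11 m.
Spreading L over a sphere of radius d: S = 2.74×10^27/(4π·5.10×10^11²) = 837.9 W/m².
The effective emission temperature is T_e = [S(1−α)/(4σ)]^¼ = 238.2 K.
With N = 6 opaque layers, T_s = (N+1)^(1/4)·T_e = 7^(1/4)·238.2 = 387.5 K.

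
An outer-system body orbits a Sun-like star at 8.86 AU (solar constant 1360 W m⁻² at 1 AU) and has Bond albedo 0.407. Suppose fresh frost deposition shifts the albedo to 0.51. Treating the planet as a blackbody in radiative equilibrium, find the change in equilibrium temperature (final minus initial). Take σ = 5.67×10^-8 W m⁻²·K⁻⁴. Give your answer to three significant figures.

-3.82 K

Irradiance scales as 1/d², so S = 1360 W m⁻² × (1/8.86)² = 17.32 W m⁻².
With α = 0.407, T₁ = 82.04 K.
After:  T₂ = [17.32·0.49/(4σ)]^(1/4) = 78.22 K.
Change: 78.22 − 82.04 = -3.821 K.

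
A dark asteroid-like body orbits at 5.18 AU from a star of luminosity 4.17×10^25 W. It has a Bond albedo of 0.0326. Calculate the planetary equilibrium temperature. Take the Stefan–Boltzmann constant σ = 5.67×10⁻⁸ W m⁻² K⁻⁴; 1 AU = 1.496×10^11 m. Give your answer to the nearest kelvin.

70 K

d = 5.18 × 1.496×10^11 m = 7.749×10^11 m.
Spreading L over a sphere of radius d: S = 4.17×10^25/(4π·7.75×10^11²) = 5.526 W m⁻².
Absorbed flux (global mean): S(1−α)/4 = 5.526·0.967/4 = 1.336 W m⁻².
In equilibrium σT⁴ equals this, so T = 69.68 K.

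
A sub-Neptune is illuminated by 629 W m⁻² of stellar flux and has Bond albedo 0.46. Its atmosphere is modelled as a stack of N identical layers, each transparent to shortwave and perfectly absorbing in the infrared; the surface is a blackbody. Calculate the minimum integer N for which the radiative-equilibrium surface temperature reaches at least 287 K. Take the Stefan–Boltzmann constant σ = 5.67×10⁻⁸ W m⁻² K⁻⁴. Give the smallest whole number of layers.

4

Top-of-atmosphere balance: σT_e⁴ = S(1−α)/4 = 84.92 W m⁻² → T_e = 196.7 K.
Since T_s⁴ = (N+1)T_e⁴, we need N ≥ (T_s/T_e)⁴ − 1 = 3.530.
So N ≥ 3.530; the smallest integer is N = 4.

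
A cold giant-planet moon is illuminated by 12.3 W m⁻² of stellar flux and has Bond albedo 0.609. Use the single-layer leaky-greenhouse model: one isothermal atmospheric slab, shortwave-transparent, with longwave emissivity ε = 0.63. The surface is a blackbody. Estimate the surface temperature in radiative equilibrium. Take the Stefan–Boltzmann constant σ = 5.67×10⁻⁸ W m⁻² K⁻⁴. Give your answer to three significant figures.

74.6 K

The planet radiates to space at T_e = [S(1−α)/(4σ)]^(1/4) = 67.86 K.
Surface balance with a leaky layer gives σT_s⁴ = σT_e⁴·2/(2−ε), so T_s = T_e·[2/(2−0.63)]^(1/4) = 74.59 K.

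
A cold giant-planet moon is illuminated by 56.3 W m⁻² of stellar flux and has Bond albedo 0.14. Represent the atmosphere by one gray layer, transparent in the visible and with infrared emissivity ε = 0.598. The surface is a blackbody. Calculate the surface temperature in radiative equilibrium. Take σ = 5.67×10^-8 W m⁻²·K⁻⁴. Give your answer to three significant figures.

132 K

Effective emission temperature (TOA balance): σT_e⁴ = S(1−α)/4 = 12.10 W m⁻² → T_e = 120.9 K.
The surface balance (absorbed SW + ε·downward IR = σT_s⁴) with T_a⁴ = T_s⁴/2 reduces to T_s = T_e·[2/(2−ε)]^¼ = 132.1 K.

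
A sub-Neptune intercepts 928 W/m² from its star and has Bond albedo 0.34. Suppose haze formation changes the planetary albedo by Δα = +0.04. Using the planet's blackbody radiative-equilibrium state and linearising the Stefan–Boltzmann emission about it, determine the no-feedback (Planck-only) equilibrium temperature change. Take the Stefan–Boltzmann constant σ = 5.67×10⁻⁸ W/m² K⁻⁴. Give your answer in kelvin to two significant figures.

-3.5 K

Reference equilibrium: T_e = [S(1−α)/(4σ)]^(1/4) = 228.0 K.
ΔF = −(S/4)Δα = −(928.0/4)×(+0.04) = -9.280 W/m².
Planck response: λ_P = 4σT_e³ = 4·5.67×10⁻⁸·(228.0)³ = 2.687 W/m²/K.
So ΔT₀ = -9.280/2.687 = -3.45 K.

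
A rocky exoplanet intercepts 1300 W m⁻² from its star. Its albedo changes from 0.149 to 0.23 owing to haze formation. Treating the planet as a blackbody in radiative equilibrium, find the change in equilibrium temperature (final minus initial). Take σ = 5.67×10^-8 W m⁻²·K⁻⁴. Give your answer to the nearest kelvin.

Initial: T₁ = [S(1−0.149)/(4σ)]^(1/4) = 264.3 K.
After:  T₂ = [1300·0.77/(4σ)]^(1/4) = 257.7 K.
Change: 257.7 − 264.3 = -6.526 K.

-7 K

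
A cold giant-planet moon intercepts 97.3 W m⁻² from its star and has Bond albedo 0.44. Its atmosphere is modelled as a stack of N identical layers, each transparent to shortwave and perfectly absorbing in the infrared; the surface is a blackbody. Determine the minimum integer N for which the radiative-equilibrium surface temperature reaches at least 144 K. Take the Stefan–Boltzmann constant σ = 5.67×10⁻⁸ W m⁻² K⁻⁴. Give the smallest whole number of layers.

1

OLR = S(1−α)/4 = 13.62 W m⁻²; the top layer radiates at T_e = 124.5 K.
Need (N+1)T_e⁴ ≥ T_s⁴, i.e. N+1 ≥ (144/124.5)⁴ = 1.790.
So N ≥ 0.790; the smallest integer is N = 1.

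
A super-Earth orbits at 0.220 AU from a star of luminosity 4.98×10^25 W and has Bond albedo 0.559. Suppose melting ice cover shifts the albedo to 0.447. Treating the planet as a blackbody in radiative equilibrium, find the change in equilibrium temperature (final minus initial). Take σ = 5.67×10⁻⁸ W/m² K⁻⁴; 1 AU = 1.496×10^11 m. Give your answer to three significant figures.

16.9 K

Orbital distance: d = 0.220 AU = 3.291×10^10 m.
Flux at the orbit: S = L/(4πd²) = 4.98×10^25/(4π·(3.29×10^10)²) = 3659 W/m².
Initial: T₁ = [S(1−0.559)/(4σ)]^(1/4) = 290.4 K.
Final:   T₂ = [S(1−0.447)/(4σ)]^(1/4) = 307.3 K.
ΔT = T₂ − T₁ = 16.91 K.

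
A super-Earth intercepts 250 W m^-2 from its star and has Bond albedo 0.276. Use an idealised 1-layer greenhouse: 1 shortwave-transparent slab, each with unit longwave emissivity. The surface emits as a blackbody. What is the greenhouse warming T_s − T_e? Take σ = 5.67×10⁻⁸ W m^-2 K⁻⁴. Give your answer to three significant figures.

31.8 kelvin

OLR = S(1−α)/4 = 45.25 W m^-2; the top layer radiates at T_e = 168.1 K.
Surface: T_s = (2)^¼·T_e = 199.9 K.
Warming: T_s − T_e = 31.80 K.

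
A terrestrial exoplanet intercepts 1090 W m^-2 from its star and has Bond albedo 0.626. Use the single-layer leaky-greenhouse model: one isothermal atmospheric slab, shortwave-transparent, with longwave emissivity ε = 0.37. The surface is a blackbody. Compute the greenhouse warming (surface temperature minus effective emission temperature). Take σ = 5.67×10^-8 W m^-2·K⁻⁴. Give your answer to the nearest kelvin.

11 K

The planet radiates to space at T_e = [S(1−α)/(4σ)]^(1/4) = 205.9 K.
Surface balance with a leaky layer gives σT_s⁴ = σT_e⁴·2/(2−ε), so T_s = T_e·[2/(2−0.37)]^(1/4) = 216.7 K.
Greenhouse warming: T_s − T_e = 10.80 K.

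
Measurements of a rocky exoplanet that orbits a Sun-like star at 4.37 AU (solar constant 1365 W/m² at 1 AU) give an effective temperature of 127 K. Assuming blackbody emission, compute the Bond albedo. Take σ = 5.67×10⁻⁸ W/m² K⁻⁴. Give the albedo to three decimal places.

By the inverse-square law, S = 1365/4.37² = 71.48 W/m².
From σT⁴ = S(1−α)/4 we invert for α: 1−α = 4σT⁴/S.
4σT⁴ = 4·5.67×10⁻⁸·(127)⁴ = 59.00 W/m².
Hence α = 1 − 59.00/71.48 = 0.1746.

0.175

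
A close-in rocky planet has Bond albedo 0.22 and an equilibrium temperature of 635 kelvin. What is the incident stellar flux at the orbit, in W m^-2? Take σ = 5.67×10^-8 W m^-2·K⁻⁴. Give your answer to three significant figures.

47300 W m^-2

From S(1−α)/4 = σT⁴: S = 4σT⁴/(1−α).
σT⁴ = 5.67×10⁻⁸·(635)⁴ = 9219 W m^-2.
So S = 4×9219/(1−0.22) = 47280 W m^-2.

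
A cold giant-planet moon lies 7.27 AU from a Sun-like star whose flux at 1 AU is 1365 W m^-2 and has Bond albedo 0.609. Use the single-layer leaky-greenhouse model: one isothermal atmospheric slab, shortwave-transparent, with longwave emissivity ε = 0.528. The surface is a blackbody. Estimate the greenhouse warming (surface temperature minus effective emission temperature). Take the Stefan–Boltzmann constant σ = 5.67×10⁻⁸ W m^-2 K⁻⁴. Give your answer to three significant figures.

6.51 K

Flux at the orbit: S = 1365/(7.27)² = 25.83 W m^-2.
The planet radiates to space at T_e = [S(1−α)/(4σ)]^(1/4) = 81.69 K.
The surface balance (absorbed SW + ε·downward IR = σT_s⁴) with T_a⁴ = T_s⁴/2 reduces to T_s = T_e·[2/(2−ε)]^¼ = 88.19 K.
Greenhouse warming: T_s − T_e = 6.506 K.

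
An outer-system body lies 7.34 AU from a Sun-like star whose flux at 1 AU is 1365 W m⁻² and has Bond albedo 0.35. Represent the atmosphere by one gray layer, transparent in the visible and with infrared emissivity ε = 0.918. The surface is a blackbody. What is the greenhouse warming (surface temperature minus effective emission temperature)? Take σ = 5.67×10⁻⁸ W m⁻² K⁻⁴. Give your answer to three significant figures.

15.3 K

Irradiance scales as 1/d², so S = 1365 W m⁻² × (1/7.34)² = 25.34 W m⁻².
Effective emission temperature (TOA balance): σT_e⁴ = S(1−α)/4 = 4.117 W m⁻² → T_e = 92.31 K.
For a single slab of emissivity ε, T_s⁴ = 2T_e⁴/(2−ε); thus T_s = 92.31·(1.848)^(1/4) = 107.6 K.
T_s − T_e = 107.6 − 92.31 = 15.32 K.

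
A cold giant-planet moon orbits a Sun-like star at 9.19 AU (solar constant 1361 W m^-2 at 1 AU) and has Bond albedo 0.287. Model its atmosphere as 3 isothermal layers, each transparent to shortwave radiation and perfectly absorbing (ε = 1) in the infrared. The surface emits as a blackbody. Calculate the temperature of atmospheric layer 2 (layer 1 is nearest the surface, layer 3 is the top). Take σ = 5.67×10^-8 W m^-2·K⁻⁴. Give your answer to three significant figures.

By the inverse-square law, S = 1361/9.19² = 16.11 W m^-2.
Top-of-atmosphere balance: σT_e⁴ = S(1−α)/4 = 2.872 W m^-2 → T_e = 84.37 K.
In the N-layer model, layer k (counted from the surface) has T_k = (N+1−k)^(1/4)·T_e.
With k = 2: T_2 = (3+1−2)^¼·84.37 K = 100.3 K.

100 K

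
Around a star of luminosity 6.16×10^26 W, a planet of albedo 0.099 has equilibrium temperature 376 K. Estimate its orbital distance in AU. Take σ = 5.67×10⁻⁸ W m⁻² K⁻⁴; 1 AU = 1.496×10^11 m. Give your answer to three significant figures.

0.660 AU

Required flux: S = 4σT⁴/(1−α) = 5031 W m⁻².
Then d = [L/(4πS)]^(1/2) = 9.871×10^10 m, i.e. 0.6598 AU.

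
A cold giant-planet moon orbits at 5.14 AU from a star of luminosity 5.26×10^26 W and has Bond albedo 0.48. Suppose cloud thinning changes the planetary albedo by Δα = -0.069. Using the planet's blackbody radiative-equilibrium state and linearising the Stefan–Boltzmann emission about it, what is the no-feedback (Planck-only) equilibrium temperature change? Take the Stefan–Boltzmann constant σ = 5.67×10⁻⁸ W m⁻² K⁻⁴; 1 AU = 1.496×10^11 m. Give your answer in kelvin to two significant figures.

Orbital distance: d = 5.14 AU = 7.689×10^11 m.
S = L/(4πd²) = 70.79 W m⁻².
Reference equilibrium: T_e = [S(1−α)/(4σ)]^(1/4) = 112.9 K.
TOA radiative forcing: ΔF = −S·Δα/4 = −70.79·(-0.069)/4 = 1.221 W m⁻².
Planck response: λ_P = 4σT_e³ = 4·5.67×10⁻⁸·(112.9)³ = 0.3261 W m⁻²/K.
So ΔT₀ = 1.221/0.3261 = 3.74 K.

3.7 K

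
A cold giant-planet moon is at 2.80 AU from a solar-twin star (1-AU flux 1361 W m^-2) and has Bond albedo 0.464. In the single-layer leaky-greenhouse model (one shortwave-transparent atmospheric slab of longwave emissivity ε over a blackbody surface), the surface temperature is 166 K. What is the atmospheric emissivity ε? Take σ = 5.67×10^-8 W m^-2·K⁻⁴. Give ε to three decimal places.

By the inverse-square law, S = 1361/2.80² = 173.6 W m^-2.
Effective temperature: T_e = [S(1−α)/(4σ)]^(1/4) = 142.3 K.
Inverting T_s⁴ = 2T_e⁴/(2−ε): (T_e/T_s)⁴ = 0.5403, so ε = 2(1 − 0.5403) = 0.9194.

0.919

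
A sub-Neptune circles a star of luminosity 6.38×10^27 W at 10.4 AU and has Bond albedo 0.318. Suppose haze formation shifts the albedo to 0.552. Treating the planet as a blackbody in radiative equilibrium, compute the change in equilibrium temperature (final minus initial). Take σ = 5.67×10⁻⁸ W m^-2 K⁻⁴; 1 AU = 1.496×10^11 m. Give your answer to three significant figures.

d = 10.4 × 1.496×10^11 m = 1.556×10^12 m.
Flux at the orbit: S = L/(4πd²) = 6.38×10^27/(4π·(1.56×10^12)²) = 209.7 W m^-2.
Initial: T₁ = [S(1−0.318)/(4σ)]^(1/4) = 158.5 K.
Final:   T₂ = [S(1−0.552)/(4σ)]^(1/4) = 142.7 K.
ΔT = T₂ − T₁ = -15.80 K.

-15.8 kelvin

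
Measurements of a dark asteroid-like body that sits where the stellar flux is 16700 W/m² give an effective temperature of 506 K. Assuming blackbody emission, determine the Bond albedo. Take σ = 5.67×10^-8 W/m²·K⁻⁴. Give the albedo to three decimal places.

0.110

Rearranging the radiative balance, α = 1 − 4σT⁴/S.
σT⁴ = 3717 W/m², so 4σT⁴ = 14870 W/m².
Hence α = 1 − 14870/16700 = 0.1097.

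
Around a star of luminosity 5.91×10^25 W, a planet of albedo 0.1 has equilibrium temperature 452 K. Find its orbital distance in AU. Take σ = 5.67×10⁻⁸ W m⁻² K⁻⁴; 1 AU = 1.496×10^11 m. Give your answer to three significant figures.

The flux needed for this T is 4σT⁴/(1−0.1) = 10520 W m⁻².
From L = 4πd²S, d = √(5.91×10^25/(4π·10520)) = 2.115×10^10 m = 0.1413 AU.

0.141 AU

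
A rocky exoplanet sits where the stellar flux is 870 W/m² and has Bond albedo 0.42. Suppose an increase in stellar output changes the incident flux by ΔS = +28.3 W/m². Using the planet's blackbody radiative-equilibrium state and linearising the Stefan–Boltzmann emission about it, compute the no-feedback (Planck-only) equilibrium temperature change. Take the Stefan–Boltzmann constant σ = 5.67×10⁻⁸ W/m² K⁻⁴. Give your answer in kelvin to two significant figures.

1.8 K

Reference equilibrium: T_e = [S(1−α)/(4σ)]^(1/4) = 217.2 K.
ΔF = Δ[S(1−α)]/4 = (1−0.42)·+28.3/4 = 4.104 W/m².
The Planck feedback parameter is 4σT_e³ = 2.323 W/m²/K.
So ΔT₀ = 4.104/2.323 = 1.77 K.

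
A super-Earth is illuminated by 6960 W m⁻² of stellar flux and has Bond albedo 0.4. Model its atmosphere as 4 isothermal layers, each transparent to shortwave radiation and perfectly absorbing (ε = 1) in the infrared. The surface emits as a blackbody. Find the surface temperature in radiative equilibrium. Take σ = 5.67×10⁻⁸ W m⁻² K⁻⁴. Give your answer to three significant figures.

551 K

The effective emission temperature is T_e = [S(1−α)/(4σ)]^¼ = 368.4 K.
Layer-by-layer balance gives σT_s⁴ = (N+1)σT_e⁴, so T_s = 5^¼·368.4 = 550.8 K.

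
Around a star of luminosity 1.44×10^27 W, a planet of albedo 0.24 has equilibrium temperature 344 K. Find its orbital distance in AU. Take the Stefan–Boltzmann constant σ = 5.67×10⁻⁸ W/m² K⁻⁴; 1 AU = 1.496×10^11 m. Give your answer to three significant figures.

1.11 AU

The flux needed for this T is 4σT⁴/(1−0.24) = 4179 W/m².
From L = 4πd²S, d = √(1.44×10^27/(4π·4179)) = 1.656×10^11 m = 1.107 AU.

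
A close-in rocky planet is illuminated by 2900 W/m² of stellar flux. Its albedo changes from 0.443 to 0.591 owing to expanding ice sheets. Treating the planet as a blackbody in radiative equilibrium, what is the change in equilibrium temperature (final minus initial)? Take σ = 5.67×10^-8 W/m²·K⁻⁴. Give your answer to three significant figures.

-21.6 K

Before: T₁ = [2900·0.557/(4σ)]^(1/4) = 290.5 K.
With α = 0.591, T₂ = 268.9 K.
Change: 268.9 − 290.5 = -21.59 K.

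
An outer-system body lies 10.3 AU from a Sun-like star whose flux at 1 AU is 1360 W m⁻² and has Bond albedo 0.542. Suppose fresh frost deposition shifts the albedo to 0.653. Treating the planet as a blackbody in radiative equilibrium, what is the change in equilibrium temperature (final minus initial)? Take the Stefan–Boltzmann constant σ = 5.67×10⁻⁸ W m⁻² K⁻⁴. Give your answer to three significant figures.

Irradiance scales as 1/d², so S = 1360 W m⁻² × (1/10.3)² = 12.82 W m⁻².
With α = 0.542, T₁ = 71.33 K.
With α = 0.653, T₂ = 66.55 K.
Change: 66.55 − 71.33 = -4.782 K.

-4.78 kelvin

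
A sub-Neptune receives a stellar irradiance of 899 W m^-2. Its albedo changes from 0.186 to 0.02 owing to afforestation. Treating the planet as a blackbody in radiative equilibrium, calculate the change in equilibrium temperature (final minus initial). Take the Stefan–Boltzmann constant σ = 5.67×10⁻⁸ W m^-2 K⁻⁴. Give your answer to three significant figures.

11.3 K

Initial: T₁ = [S(1−0.186)/(4σ)]^(1/4) = 238.3 K.
With α = 0.02, T₂ = 249.7 K.
ΔT = T₂ − T₁ = 11.32 K.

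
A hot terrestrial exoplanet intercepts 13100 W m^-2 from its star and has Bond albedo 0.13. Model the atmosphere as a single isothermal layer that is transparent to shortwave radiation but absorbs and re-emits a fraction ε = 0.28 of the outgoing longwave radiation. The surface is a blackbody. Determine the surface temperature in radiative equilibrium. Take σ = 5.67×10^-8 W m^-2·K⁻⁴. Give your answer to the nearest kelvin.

492 K

At the top of the atmosphere, σT_e⁴ = S(1−α)/4 = 2849 W m^-2, giving T_e = 473.5 K.
The surface balance (absorbed SW + ε·downward IR = σT_s⁴) with T_a⁴ = T_s⁴/2 reduces to T_s = T_e·[2/(2−ε)]^¼ = 491.7 K.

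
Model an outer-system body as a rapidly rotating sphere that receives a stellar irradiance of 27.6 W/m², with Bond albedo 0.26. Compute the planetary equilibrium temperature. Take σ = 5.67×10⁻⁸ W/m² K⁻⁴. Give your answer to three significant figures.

The planet absorbs (1−α)S over its disc πR² and re-emits over 4πR², so the mean absorbed flux is (1−0.26)·27.60/4 = 5.106 W/m².
Set σT⁴ = 5.106 → T = (5.106/σ)^(1/4) = 97.41 K.

97.4 K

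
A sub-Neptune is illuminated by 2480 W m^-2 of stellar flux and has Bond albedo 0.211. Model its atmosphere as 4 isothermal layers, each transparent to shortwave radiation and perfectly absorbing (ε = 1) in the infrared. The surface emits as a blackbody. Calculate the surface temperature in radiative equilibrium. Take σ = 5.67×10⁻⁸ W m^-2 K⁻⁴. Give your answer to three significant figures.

456 K

OLR = S(1−α)/4 = 489.2 W m^-2; the top layer radiates at T_e = 304.8 K.
Layer-by-layer balance gives σT_s⁴ = (N+1)σT_e⁴, so T_s = 5^¼·304.8 = 455.7 K.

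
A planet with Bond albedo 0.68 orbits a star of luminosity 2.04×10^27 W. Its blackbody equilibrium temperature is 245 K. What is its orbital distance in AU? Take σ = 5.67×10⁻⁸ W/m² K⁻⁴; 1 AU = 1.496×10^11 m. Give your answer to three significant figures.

1.69 AU

Required flux: S = 4σT⁴/(1−α) = 2554 W/m².
From L = 4πd²S, d = √(2.04×10^27/(4π·2554)) = 2.521×10^11 m = 1.685 AU.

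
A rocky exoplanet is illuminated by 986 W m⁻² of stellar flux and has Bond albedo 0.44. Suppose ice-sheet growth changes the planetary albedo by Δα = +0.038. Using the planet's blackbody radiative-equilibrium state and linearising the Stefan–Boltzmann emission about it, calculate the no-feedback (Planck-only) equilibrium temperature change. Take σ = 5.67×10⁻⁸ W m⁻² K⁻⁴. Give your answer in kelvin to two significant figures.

Unperturbed T_e = [986.0·(1−0.44)/(4σ)]^¼ = 222.1 K.
ΔF = −(S/4)Δα = −(986.0/4)×(+0.038) = -9.367 W m⁻².
Linearising σT⁴ gives d(σT⁴)/dT = 4σT_e³ = 2.486 W m⁻² per K.
ΔT₀ = ΔF/λ_P = -9.367/2.486 = -3.77 K.

-3.8 kelvin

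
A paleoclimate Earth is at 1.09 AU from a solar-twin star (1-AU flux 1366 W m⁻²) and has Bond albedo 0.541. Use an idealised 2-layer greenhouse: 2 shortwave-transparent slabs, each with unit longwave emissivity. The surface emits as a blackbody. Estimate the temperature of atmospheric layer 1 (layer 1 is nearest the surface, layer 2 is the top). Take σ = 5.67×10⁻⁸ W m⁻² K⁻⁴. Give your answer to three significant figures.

Irradiance scales as 1/d², so S = 1366 W m⁻² × (1/1.09)² = 1150 W m⁻².
Top-of-atmosphere balance: σT_e⁴ = S(1−α)/4 = 131.9 W m⁻² → T_e = 219.6 K.
The net upward flux σT_e⁴ is constant between every pair of levels, so T_k⁴ = (N+1−k)T_e⁴.
With k = 1: T_1 = (2+1−1)^¼·219.6 K = 261.2 K.

261 K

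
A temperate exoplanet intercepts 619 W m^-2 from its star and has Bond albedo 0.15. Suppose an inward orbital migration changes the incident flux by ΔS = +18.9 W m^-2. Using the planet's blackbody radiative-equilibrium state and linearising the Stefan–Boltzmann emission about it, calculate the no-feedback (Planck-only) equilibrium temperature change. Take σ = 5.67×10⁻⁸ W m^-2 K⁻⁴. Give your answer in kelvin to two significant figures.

Reference equilibrium: T_e = [S(1−α)/(4σ)]^(1/4) = 219.5 K.
Only a fraction (1−α) is absorbed and it's spread over 4πR², so ΔF = (1−α)ΔS/4 = 4.016 W m^-2.
The Planck feedback parameter is 4σT_e³ = 2.397 W m^-2/K.
So ΔT₀ = 4.016/2.397 = 1.68 K.

1.7 K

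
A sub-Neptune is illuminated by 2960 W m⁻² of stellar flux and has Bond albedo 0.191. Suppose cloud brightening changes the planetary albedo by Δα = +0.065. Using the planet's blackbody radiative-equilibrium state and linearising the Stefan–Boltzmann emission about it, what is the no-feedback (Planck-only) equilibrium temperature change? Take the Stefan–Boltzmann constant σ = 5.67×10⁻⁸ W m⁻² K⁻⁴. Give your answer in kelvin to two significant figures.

Unperturbed T_e = [2960·(1−0.191)/(4σ)]^¼ = 320.6 K.
TOA radiative forcing: ΔF = −S·Δα/4 = −2960·(+0.065)/4 = -48.10 W m⁻².
Linearising σT⁴ gives d(σT⁴)/dT = 4σT_e³ = 7.470 W m⁻² per K.
Hence the no-feedback warming is ΔF/(4σT_e³) = -6.44 K.

-6.4 kelvin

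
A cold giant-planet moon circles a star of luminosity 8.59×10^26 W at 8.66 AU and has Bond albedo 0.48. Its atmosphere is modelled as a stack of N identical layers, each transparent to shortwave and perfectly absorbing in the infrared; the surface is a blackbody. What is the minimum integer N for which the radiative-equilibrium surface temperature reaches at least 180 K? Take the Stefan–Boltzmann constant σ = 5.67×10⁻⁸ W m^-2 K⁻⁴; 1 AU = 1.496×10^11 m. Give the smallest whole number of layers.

11

Orbital distance: d = 8.66 AU = 1.296×10^12 m.
Spreading L over a sphere of radius d: S = 8.59×10^26/(4π·1.30×10^12²) = 40.73 W m^-2.
Top-of-atmosphere balance: σT_e⁴ = S(1−α)/4 = 5.295 W m^-2 → T_e = 98.30 K.
Need (N+1)T_e⁴ ≥ T_s⁴, i.e. N+1 ≥ (180/98.30)⁴ = 11.242.
So N ≥ 10.242; the smallest integer is N = 11.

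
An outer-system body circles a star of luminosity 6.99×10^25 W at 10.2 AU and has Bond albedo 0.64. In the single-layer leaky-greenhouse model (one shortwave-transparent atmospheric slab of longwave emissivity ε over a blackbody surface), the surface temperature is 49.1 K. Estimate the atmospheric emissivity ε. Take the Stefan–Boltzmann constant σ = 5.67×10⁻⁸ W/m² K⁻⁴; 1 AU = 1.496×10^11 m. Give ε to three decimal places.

0.695

d = 10.2 × 1.496×10^11 m = 1.526×10^12 m.
Spreading L over a sphere of radius d: S = 6.99×10^25/(4π·1.53×10^12²) = 2.389 W/m².
TOA balance gives T_e = 44.13 K.
Inverting T_s⁴ = 2T_e⁴/(2−ε): (T_e/T_s)⁴ = 0.6524, so ε = 2(1 − 0.6524) = 0.6951.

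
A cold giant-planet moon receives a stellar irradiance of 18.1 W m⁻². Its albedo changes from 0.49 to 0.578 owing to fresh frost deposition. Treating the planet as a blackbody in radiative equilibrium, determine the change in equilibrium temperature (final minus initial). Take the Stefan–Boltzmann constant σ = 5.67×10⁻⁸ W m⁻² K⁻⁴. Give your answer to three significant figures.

With α = 0.49, T₁ = 79.87 K.
Final:   T₂ = [S(1−0.578)/(4σ)]^(1/4) = 76.18 K.
Change: 76.18 − 79.87 = -3.694 K.

-3.69 K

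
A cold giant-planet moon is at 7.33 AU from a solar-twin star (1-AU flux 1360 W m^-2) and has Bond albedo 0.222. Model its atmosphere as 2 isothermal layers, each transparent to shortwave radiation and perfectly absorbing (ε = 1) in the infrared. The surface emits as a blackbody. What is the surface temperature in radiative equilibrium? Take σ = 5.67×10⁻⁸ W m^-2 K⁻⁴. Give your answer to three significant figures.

127 K

Irradiance scales as 1/d², so S = 1360 W m^-2 × (1/7.33)² = 25.31 W m^-2.
Top-of-atmosphere balance: σT_e⁴ = S(1−α)/4 = 4.923 W m^-2 → T_e = 96.53 K.
Layer-by-layer balance gives σT_s⁴ = (N+1)σT_e⁴, so T_s = 3^¼·96.53 = 127.0 K.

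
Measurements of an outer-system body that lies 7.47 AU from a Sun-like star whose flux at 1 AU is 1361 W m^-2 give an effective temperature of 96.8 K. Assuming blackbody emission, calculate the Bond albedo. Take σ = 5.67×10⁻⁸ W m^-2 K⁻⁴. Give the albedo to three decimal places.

0.184

Irradiance scales as 1/d², so S = 1361 W m^-2 × (1/7.47)² = 24.39 W m^-2.
From σT⁴ = S(1−α)/4 we invert for α: 1−α = 4σT⁴/S.
σT⁴ = 4.978 W m^-2, so 4σT⁴ = 19.91 W m^-2.
Hence α = 1 − 19.91/24.39 = 0.1836.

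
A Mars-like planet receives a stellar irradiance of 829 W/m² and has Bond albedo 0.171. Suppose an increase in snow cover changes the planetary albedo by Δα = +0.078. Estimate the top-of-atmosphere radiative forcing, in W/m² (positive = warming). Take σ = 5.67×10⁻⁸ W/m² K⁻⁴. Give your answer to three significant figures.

ΔF = −(S/4)Δα = −(829.0/4)×(+0.078) = -16.17 W/m².

-16.2 W/m²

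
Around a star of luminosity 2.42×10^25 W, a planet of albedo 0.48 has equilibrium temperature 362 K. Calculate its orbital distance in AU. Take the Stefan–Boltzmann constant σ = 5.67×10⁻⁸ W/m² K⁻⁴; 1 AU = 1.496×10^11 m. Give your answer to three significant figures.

The flux needed for this T is 4σT⁴/(1−0.48) = 7490 W/m².
Then d = [L/(4πS)]^(1/2) = 1.603×10^10 m, i.e. 0.1072 AU.

0.107 AU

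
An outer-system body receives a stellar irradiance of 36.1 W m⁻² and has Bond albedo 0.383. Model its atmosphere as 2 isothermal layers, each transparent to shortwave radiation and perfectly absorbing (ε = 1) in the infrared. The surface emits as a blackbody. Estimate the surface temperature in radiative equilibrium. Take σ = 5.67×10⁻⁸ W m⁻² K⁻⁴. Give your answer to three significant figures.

The effective emission temperature is T_e = [S(1−α)/(4σ)]^¼ = 99.55 K.
Layer-by-layer balance gives σT_s⁴ = (N+1)σT_e⁴, so T_s = 3^¼·99.55 = 131.0 K.

131 K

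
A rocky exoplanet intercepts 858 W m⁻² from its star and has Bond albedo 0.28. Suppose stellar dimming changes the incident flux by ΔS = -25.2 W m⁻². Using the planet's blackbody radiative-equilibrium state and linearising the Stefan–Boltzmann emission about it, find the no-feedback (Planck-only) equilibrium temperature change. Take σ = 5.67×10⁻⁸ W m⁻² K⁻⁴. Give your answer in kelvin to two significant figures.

Unperturbed T_e = [858.0·(1−0.28)/(4σ)]^¼ = 228.5 K.
Only a fraction (1−α) is absorbed and it's spread over 4πR², so ΔF = (1−α)ΔS/4 = -4.536 W m⁻².
Planck response: λ_P = 4σT_e³ = 4·5.67×10⁻⁸·(228.5)³ = 2.704 W m⁻²/K.
So ΔT₀ = -4.536/2.704 = -1.68 K.

-1.7 kelvin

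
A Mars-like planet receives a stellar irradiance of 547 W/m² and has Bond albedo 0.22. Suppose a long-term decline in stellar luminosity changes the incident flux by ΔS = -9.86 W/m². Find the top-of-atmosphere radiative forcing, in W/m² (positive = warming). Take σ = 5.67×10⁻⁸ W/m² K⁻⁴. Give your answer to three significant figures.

-1.92 W/m²

Only a fraction (1−α) is absorbed and it's spread over 4πR², so ΔF = (1−α)ΔS/4 = -1.923 W/m².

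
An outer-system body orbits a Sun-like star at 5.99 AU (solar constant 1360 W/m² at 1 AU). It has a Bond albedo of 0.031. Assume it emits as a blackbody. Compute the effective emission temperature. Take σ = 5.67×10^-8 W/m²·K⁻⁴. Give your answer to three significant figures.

Irradiance scales as 1/d², so S = 1360 W/m² × (1/5.99)² = 37.90 W/m².
Averaging over the sphere, the absorbed flux is S(1−α)/4 = 9.182 W/m².
In equilibrium σT⁴ equals this, so T = 112.8 K.

113 K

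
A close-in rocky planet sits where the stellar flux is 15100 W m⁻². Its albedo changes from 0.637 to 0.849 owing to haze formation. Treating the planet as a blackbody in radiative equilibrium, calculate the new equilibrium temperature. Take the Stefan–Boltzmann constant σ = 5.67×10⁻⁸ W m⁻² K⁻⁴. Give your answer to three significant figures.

T₂ = [S(1−α₂)/(4σ)]^(1/4) = [15100·0.151/(4σ)]^(1/4) = 316.6 K.

317 kelvin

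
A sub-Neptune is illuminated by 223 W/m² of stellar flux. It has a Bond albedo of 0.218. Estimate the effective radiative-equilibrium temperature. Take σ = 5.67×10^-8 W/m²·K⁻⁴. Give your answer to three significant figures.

167 K

Absorbed flux (global mean): S(1−α)/4 = 223.0·0.782/4 = 43.60 W/m².
In equilibrium σT⁴ equals this, so T = 166.5 K.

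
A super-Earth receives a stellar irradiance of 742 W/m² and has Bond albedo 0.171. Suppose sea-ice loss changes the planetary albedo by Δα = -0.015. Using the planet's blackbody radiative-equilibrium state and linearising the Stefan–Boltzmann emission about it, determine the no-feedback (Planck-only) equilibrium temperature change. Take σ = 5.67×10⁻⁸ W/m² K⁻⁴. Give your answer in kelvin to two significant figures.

1.0 K

The baseline emission temperature is T_e = 228.2 K.
ΔF = −(S/4)Δα = −(742.0/4)×(-0.015) = 2.782 W/m².
Linearising σT⁴ gives d(σT⁴)/dT = 4σT_e³ = 2.695 W/m² per K.
So ΔT₀ = 2.782/2.695 = 1.03 K.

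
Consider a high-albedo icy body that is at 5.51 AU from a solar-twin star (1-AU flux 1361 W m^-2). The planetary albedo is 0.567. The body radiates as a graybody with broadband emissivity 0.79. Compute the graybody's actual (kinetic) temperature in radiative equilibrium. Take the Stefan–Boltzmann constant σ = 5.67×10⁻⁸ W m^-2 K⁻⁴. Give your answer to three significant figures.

Flux at the orbit: S = 1361/(5.51)² = 44.83 W m^-2.
Averaging over the sphere, the absorbed flux is S(1−α)/4 = 4.853 W m^-2.
Equating to εσT⁴ with ε = 0.79: T = (4.853/0.79σ)^(1/4) = 102.0 K.

102 K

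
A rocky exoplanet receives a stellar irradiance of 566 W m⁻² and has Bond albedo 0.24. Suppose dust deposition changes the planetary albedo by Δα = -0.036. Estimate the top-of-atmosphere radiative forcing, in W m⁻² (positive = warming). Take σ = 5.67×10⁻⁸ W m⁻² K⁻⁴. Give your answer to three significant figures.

The change in absorbed flux is Δ[S(1−α)/4] = −SΔα/4 = 5.094 W m⁻².

5.09 W m⁻²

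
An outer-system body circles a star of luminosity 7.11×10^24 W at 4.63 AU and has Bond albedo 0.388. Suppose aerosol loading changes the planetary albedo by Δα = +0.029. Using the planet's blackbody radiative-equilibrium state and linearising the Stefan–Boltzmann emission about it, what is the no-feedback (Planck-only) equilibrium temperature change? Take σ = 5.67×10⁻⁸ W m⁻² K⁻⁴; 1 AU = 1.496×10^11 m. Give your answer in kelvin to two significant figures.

-0.50 K

d = 4.63 × 1.496×10^11 m = 6.926×10^11 m.
Spreading L over a sphere of radius d: S = 7.11×10^24/(4π·6.93×10^11²) = 1.179 W m⁻².
The baseline emission temperature is T_e = 42.24 K.
ΔF = −(S/4)Δα = −(1.179/4)×(+0.029) = -0.008550 W m⁻².
Planck response: λ_P = 4σT_e³ = 4·5.67×10⁻⁸·(42.24)³ = 0.01709 W m⁻²/K.
So ΔT₀ = -0.008550/0.01709 = -0.500 K.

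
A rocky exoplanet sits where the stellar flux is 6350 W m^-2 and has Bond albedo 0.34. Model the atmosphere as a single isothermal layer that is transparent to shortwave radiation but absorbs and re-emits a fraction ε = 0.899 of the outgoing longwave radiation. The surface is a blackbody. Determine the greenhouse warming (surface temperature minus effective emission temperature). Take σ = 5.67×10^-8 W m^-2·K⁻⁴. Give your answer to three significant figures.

At the top of the atmosphere, σT_e⁴ = S(1−α)/4 = 1048 W m^-2, giving T_e = 368.7 K.
The surface balance (absorbed SW + ε·downward IR = σT_s⁴) with T_a⁴ = T_s⁴/2 reduces to T_s = T_e·[2/(2−ε)]^¼ = 428.0 K.
The atmosphere warms the surface by 59.34 K.

59.3 K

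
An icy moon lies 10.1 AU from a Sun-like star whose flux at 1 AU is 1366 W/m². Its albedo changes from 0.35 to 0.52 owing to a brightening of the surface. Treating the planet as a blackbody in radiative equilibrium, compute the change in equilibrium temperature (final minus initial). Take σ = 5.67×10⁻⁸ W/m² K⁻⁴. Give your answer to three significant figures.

-5.75 K

Flux at the orbit: S = 1366/(10.1)² = 13.39 W/m².
Initial: T₁ = [S(1−0.35)/(4σ)]^(1/4) = 78.71 K.
Final:   T₂ = [S(1−0.52)/(4σ)]^(1/4) = 72.96 K.
Change: 72.96 − 78.71 = -5.745 K.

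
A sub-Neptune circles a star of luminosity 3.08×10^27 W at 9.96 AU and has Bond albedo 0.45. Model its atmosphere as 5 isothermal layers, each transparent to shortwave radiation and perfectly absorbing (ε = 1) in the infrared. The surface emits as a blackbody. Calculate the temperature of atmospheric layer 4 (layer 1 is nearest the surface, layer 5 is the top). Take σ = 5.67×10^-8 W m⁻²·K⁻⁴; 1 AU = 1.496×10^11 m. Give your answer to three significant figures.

152 K

Orbital distance: d = 9.96 AU = 1.490×10^12 m.
Flux at the orbit: S = L/(4πd²) = 3.08×10^27/(4π·(1.49×10^12)²) = 110.4 W m⁻².
The effective emission temperature is T_e = [S(1−α)/(4σ)]^¼ = 127.9 K.
The net upward flux σT_e⁴ is constant between every pair of levels, so T_k⁴ = (N+1−k)T_e⁴.
With k = 4: T_4 = (5+1−4)^¼·127.9 K = 152.1 K.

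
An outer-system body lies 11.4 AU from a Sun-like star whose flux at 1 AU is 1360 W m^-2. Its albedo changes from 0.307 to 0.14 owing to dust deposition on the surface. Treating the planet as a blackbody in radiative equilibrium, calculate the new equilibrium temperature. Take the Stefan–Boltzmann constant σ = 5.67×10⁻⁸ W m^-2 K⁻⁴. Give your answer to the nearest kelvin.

79 kelvin

Irradiance scales as 1/d², so S = 1360 W m^-2 × (1/11.4)² = 10.46 W m^-2.
New equilibrium: T₂ = [(1−0.14)·10.46/(4σ)]^(1/4) = 79.37 K.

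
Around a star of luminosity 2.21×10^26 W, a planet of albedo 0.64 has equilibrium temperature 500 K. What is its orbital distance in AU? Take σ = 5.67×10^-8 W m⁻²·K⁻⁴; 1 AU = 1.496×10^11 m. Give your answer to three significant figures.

0.141 AU

Energy balance gives S = 4σT⁴/(1−α) = 39380 W m⁻².
Then d = [L/(4πS)]^(1/2) = 2.113×10^10 m, i.e. 0.1413 AU.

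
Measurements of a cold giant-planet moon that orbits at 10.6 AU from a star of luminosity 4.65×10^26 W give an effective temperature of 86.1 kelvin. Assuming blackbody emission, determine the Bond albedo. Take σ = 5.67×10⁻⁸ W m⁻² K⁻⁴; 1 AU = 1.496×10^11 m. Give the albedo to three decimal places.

Orbital distance: d = 10.6 AU = 1.586×10^12 m.
Flux at the orbit: S = L/(4πd²) = 4.65×10^26/(4π·(1.59×10^12)²) = 14.72 W m⁻².
Energy balance: S(1−α)/4 = σT⁴, so 1−α = 4σT⁴/S.
σT⁴ = 3.116 W m⁻², so 4σT⁴ = 12.46 W m⁻².
Hence α = 1 − 12.46/14.72 = 0.1530.

0.153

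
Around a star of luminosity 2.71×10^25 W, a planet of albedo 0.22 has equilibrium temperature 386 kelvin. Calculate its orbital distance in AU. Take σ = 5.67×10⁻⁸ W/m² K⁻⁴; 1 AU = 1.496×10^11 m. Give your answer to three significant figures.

0.122 AU

Required flux: S = 4σT⁴/(1−α) = 6455 W/m².
S = L/(4πd²) → d = √(L/4πS) = √(2.71×10^25/(4π·6455)) = 1.828×10^10 m = 0.1222 AU.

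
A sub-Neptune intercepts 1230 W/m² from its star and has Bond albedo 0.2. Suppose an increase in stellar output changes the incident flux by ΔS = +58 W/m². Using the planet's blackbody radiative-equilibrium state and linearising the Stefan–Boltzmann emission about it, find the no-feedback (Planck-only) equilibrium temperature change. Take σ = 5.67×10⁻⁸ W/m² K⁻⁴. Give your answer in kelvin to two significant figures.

3.0 K

Unperturbed T_e = [1230·(1−0.2)/(4σ)]^¼ = 256.6 K.
Only a fraction (1−α) is absorbed and it's spread over 4πR², so ΔF = (1−α)ΔS/4 = 11.60 W/m².
Planck response: λ_P = 4σT_e³ = 4·5.67×10⁻⁸·(256.6)³ = 3.834 W/m²/K.
ΔT₀ = ΔF/λ_P = 11.60/3.834 = 3.03 K.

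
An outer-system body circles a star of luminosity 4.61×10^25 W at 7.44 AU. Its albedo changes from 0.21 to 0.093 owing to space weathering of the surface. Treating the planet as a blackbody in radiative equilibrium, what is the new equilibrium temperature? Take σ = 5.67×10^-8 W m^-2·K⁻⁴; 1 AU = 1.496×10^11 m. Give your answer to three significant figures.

58.7 K

d = 7.44 × 1.496×10^11 m = 1.113×10^12 m.
S = L/(4πd²) = 2.961 W m^-2.
T₂ = [S(1−α₂)/(4σ)]^(1/4) = [2.961·0.907/(4σ)]^(1/4) = 58.66 K.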